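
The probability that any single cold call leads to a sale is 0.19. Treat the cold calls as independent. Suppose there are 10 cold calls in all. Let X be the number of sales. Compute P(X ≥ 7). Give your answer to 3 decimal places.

X ~ Binomial(10, 0.19); P(X ≥ 7) = Σ C(10,k) p^k (1−p)^(10−k) over k:
  k=7: C(10,7)·0.19^7·0.81^3 = 0.00057
  k=8: C(10,8)·0.19^8·0.81^2 = 0.00005
  k=9: C(10,9)·0.19^9·0.81^1 = 0.00000
  k=10: C(10,10)·0.19^10·0.81^0 = 0.00000
Total = 0.00062

0.001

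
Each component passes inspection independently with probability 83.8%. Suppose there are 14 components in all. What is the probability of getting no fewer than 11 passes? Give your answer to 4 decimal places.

X ~ Binomial(14, 0.838); P(X ≥ 11) = Σ C(14,k) p^k (1−p)^(14−k) over k:
  k=11: C(14,11)·0.838^11·0.162^3 = 0.221478
  k=12: C(14,12)·0.838^12·0.162^2 = 0.286418
  k=13: C(14,13)·0.838^13·0.162^1 = 0.227937
  k=14: C(14,14)·0.838^14·0.162^0 = 0.084220
Total = 0.820053

0.8201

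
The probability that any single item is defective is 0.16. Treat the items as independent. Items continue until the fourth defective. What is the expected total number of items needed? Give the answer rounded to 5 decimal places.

Y = total items until the fourth success; negative binomial with r=4, p=0.16.
E[Y] = r / p = 4 / 0.16 = 25.0000000

25.00000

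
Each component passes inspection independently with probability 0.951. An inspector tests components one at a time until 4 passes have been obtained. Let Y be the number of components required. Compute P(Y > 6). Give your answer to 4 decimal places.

Needing more than 6 components ⇔ fewer than 4 successes in the first 6. With X ~ Binomial(6, 0.951), P(Y > 6) = P(X ≤ 3).
  k=0: C(6,0)·0.951^0·0.049^6 = 0.000000
  k=1: C(6,1)·0.951^1·0.049^5 = 0.000002
  k=2: C(6,2)·0.951^2·0.049^4 = 0.000078
  k=3: C(6,3)·0.951^3·0.049^3 = 0.002024
P(X ≤ 3) = 0.002104

0.0021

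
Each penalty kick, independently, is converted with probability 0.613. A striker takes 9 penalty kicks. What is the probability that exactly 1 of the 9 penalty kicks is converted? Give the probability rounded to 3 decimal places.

X ~ Binomial(n=9, p=0.613).
P(X=1) = C(9,1) · p^1 · (1−p)^8
= 9 · 0.613 · 0.00050314 = 0.00278

0.003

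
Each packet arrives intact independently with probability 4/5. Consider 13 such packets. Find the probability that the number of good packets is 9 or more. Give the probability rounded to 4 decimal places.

0.9009

X ~ Binomial(13, 0.80); P(X ≥ 9) = Σ C(13,k) p^k (1−p)^(13−k) over k:
  k=9: C(13,9)·0.80^9·0.20^4 = 0.153545
  k=10: C(13,10)·0.80^10·0.20^3 = 0.245672
  k=11: C(13,11)·0.80^11·0.20^2 = 0.268006
  k=12: C(13,12)·0.80^12·0.20^1 = 0.178671
  k=13: C(13,13)·0.80^13·0.20^0 = 0.054976
Total = 0.900869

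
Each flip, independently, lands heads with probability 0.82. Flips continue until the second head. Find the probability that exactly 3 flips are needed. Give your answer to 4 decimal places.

0.2421

Y = trial on which the second success occurs; negative binomial, r=2, p=0.82.
P(Y=3) = C(2,1) · p^2 · (1−p)^1
= 2 · 0.6724 · 0.18 = 0.242064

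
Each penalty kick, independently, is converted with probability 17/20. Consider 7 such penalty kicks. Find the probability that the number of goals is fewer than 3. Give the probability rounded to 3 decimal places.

0.001

X ~ Binomial(7, 0.85); P(X ≤ 2) = Σ C(7,k) p^k (1−p)^(7−k) over k:
  k=0: C(7,0)·0.85^0·0.15^7 = 0.00000
  k=1: C(7,1)·0.85^1·0.15^6 = 0.00007
  k=2: C(7,2)·0.85^2·0.15^5 = 0.00115
Total = 0.00122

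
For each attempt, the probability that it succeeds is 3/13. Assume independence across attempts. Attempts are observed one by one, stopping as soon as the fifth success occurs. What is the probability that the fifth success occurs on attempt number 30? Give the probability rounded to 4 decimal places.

Y = trial on which the fifth success occurs; negative binomial, r=5, p=0.230769.
P(Y=30) = C(29,4) · p^5 · (1−p)^25
= 23751 · 0.00065447 · 0.0014172 = 0.022029

0.0220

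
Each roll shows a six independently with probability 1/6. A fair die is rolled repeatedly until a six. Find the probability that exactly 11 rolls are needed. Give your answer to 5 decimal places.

Geometric (trials to first success), p = 0.166667.
P(Y = 11) = (1−p)^10 · p = 0.16151 · 0.166667 = 0.0269176

0.02692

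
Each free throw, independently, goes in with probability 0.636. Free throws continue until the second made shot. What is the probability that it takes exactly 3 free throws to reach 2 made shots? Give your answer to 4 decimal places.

Y = trial on which the second success occurs; negative binomial, r=2, p=0.636.
P(Y=3) = C(2,1) · p^2 · (1−p)^1
= 2 · 0.4045 · 0.364 = 0.294473

0.2945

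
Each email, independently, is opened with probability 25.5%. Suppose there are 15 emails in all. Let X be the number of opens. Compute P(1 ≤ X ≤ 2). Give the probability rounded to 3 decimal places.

0.211

X ~ Binomial(15, 0.255); P(1 ≤ X ≤ 2) = Σ C(15,k) p^k (1−p)^(15−k) over k:
  k=1: C(15,1)·0.255^1·0.745^14 = 0.06206
  k=2: C(15,2)·0.255^2·0.745^13 = 0.14870
Total = 0.21076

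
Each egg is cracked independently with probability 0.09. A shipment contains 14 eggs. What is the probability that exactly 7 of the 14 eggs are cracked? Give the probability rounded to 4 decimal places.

0.0001

X ~ Binomial(n=14, p=0.09).
P(X=7) = C(14,7) · p^7 · (1−p)^7
= 3432 · 4.783e-08 · 0.51676 = 0.000085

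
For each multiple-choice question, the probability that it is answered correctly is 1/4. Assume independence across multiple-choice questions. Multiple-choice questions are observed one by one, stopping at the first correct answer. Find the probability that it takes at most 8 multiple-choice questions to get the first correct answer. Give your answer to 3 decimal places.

0.900

Y = number of multiple-choice questions to the first success; geometric, p = 0.25.
P(Y ≤ 8) = 1 − (1−p)^8 = 1 − 0.10011 = 0.89989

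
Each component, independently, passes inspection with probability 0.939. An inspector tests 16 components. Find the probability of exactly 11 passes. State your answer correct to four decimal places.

0.0018

X ~ Binomial(n=16, p=0.939).
P(X=11) = C(16,11) · p^11 · (1−p)^5
= 4368 · 0.5004 · 8.446e-07 = 0.001846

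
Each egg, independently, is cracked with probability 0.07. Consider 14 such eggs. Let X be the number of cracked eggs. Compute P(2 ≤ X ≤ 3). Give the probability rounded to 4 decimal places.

0.2428

X ~ Binomial(14, 0.07); P(2 ≤ X ≤ 3) = Σ C(14,k) p^k (1−p)^(14−k) over k:
  k=2: C(14,2)·0.07^2·0.93^12 = 0.186652
  k=3: C(14,3)·0.07^3·0.93^11 = 0.056196
Total = 0.242848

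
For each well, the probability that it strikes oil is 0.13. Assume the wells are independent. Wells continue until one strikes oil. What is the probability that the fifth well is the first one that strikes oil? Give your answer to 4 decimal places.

0.0745

Geometric (trials to first success), p = 0.13.
P(Y = 5) = (1−p)^4 · p = 0.5729 · 0.13 = 0.074477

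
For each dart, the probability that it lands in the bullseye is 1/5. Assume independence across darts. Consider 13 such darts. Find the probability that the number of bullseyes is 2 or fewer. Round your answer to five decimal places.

X ~ Binomial(13, 0.20); P(X ≤ 2) = Σ C(13,k) p^k (1−p)^(13−k) over k:
  k=0: C(13,0)·0.20^0·0.80^13 = 0.0549756
  k=1: C(13,1)·0.20^1·0.80^12 = 0.1786706
  k=2: C(13,2)·0.20^2·0.80^11 = 0.2680060
Total = 0.5016522

0.50165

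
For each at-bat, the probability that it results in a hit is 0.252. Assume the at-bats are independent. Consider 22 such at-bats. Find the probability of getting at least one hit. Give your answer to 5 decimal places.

0.99832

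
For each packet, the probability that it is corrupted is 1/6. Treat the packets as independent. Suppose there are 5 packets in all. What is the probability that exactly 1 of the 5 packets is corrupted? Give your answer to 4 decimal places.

0.4019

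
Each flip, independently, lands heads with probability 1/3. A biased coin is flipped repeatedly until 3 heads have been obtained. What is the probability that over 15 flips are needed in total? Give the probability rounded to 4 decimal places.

Needing more than 15 flips ⇔ fewer than 3 successes in the first 15. With X ~ Binomial(15, 0.333333), P(Y > 15) = P(X ≤ 2).
  k=0: C(15,0)·0.333333^0·0.666667^15 = 0.002284
  k=1: C(15,1)·0.333333^1·0.666667^14 = 0.017127
  k=2: C(15,2)·0.333333^2·0.666667^13 = 0.059946
P(X ≤ 2) = 0.079357

0.0794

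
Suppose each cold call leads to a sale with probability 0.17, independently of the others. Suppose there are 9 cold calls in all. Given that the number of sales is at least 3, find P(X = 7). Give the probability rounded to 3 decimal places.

0.001

X ~ Binomial(9, 0.17). Want P(X=7 | X≥3) = P(X=7) / P(X≥3).
P(X=7) = C(9,7)·0.17^7·0.83^2 = 0.00010
P(X≥3) = 1 − 0.18694 − 0.34460 − 0.28232 = 0.18614
Ratio = 0.00010 / 0.18614 = 0.00055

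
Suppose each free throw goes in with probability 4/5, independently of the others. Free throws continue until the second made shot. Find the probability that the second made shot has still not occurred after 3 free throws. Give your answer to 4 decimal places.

Needing more than 3 free throws ⇔ fewer than 2 successes in the first 3. With X ~ Binomial(3, 0.80), P(Y > 3) = P(X ≤ 1).
  k=0: C(3,0)·0.80^0·0.20^3 = 0.008000
  k=1: C(3,1)·0.80^1·0.20^2 = 0.096000
P(X ≤ 1) = 0.104000

0.1040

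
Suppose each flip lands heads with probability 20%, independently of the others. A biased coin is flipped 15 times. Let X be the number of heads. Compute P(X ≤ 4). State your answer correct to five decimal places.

0.83577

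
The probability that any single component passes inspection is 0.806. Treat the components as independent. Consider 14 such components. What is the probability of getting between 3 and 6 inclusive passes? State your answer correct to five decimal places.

0.00195

X ~ Binomial(14, 0.806); P(3 ≤ X ≤ 6) = Σ C(14,k) p^k (1−p)^(14−k) over k:
  k=3: C(14,3)·0.806^3·0.194^11 = 0.0000028
  k=4: C(14,4)·0.806^4·0.194^10 = 0.0000319
  k=5: C(14,5)·0.806^5·0.194^9 = 0.0002651
  k=6: C(14,6)·0.806^6·0.194^8 = 0.0016519
Total = 0.0019516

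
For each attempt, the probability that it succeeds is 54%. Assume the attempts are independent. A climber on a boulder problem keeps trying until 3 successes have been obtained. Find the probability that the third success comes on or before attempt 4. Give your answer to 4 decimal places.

0.3748

Finishing within 4 attempts ⇔ at least 3 successes in the first 4. With X ~ Binomial(4, 0.54), P(Y ≤ 4) = 1 − P(X ≤ 2).
  k=0: C(4,0)·0.54^0·0.46^4 = 0.044775
  k=1: C(4,1)·0.54^1·0.46^3 = 0.210246
  k=2: C(4,2)·0.54^2·0.46^2 = 0.370215
1 − 0.625236 = 0.374764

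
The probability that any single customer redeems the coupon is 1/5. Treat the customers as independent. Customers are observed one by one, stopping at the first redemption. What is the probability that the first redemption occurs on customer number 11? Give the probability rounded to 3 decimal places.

Geometric (trials to first success), p = 0.20.
P(Y = 11) = (1−p)^10 · p = 0.10737 · 0.20 = 0.02147

0.021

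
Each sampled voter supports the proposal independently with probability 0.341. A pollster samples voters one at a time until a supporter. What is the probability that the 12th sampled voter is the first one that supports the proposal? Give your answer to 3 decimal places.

Geometric (trials to first success), p = 0.341.
P(Y = 12) = (1−p)^11 · p = 0.01018 · 0.341 = 0.00347

0.003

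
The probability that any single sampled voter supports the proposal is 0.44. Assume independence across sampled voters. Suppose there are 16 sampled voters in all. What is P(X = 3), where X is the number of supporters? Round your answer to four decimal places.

X ~ Binomial(n=16, p=0.44).
P(X=3) = C(16,3) · p^3 · (1−p)^13
= 560 · 0.085184 · 0.00053265 = 0.025409

0.0254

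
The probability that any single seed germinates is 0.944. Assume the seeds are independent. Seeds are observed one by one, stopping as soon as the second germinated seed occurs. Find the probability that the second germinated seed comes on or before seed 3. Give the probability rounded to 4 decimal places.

0.9909

Finishing within 3 seeds ⇔ at least 2 successes in the first 3. With X ~ Binomial(3, 0.944), P(Y ≤ 3) = 1 − P(X ≤ 1).
  k=0: C(3,0)·0.944^0·0.056^3 = 0.000176
  k=1: C(3,1)·0.944^1·0.056^2 = 0.008881
1 − 0.009057 = 0.990943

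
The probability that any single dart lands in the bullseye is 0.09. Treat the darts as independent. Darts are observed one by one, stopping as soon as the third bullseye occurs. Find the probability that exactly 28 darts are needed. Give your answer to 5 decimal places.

Y = trial on which the third success occurs; negative binomial, r=3, p=0.09.
P(Y=28) = C(27,2) · p^3 · (1−p)^25
= 351 · 0.000729 · 0.094631 = 0.0242142

0.02421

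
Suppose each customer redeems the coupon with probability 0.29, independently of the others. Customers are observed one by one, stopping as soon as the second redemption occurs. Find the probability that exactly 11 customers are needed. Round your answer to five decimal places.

Y = trial on which the second success occurs; negative binomial, r=2, p=0.29.
P(Y=11) = C(10,1) · p^2 · (1−p)^9
= 10 · 0.0841 · 0.045849 = 0.0385586

0.03856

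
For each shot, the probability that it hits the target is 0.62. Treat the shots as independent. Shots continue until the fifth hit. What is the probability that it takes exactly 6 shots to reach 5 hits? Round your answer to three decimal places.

0.174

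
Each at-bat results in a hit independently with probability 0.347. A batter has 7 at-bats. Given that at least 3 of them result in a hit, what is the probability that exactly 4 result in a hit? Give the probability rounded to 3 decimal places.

X ~ Binomial(7, 0.347). Want P(X=4 | X≥3) = P(X=4) / P(X≥3).
P(X=4) = C(7,4)·0.347^4·0.653^3 = 0.14129
P(X≥3) = 1 − 0.05063 − 0.18832 − 0.30022 = 0.46082
Ratio = 0.14129 / 0.46082 = 0.30661

0.307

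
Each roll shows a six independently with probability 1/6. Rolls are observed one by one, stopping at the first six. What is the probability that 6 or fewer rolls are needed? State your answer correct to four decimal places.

Y = number of rolls to the first success; geometric, p = 0.166667.
P(Y ≤ 6) = 1 − (1−p)^6 = 1 − 0.334898 = 0.665102

0.6651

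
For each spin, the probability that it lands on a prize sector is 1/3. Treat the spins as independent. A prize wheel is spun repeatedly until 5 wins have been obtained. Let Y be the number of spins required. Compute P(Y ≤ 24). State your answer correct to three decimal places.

Finishing within 24 spins ⇔ at least 5 successes in the first 24. With X ~ Binomial(24, 0.333333), P(Y ≤ 24) = 1 − P(X ≤ 4).
  k=0: C(24,0)·0.333333^0·0.666667^24 = 0.00006
  k=1: C(24,1)·0.333333^1·0.666667^23 = 0.00071
  k=2: C(24,2)·0.333333^2·0.666667^22 = 0.00410
  k=3: C(24,3)·0.333333^3·0.666667^21 = 0.01503
  k=4: C(24,4)·0.333333^4·0.666667^20 = 0.03945
1 − 0.05935 = 0.94065

0.941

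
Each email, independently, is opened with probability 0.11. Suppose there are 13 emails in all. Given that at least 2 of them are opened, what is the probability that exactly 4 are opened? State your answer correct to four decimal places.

0.0859

X ~ Binomial(13, 0.11). Want P(X=4 | X≥2) = P(X=4) / P(X≥2).
P(X=4) = C(13,4)·0.11^4·0.89^9 = 0.036676
P(X≥2) = 1 − 0.219821 − 0.353196 = 0.426982
Ratio = 0.036676 / 0.426982 = 0.085897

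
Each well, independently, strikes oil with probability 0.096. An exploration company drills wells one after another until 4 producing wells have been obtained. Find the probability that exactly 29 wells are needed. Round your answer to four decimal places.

Y = trial on which the fourth success occurs; negative binomial, r=4, p=0.096.
P(Y=29) = C(28,3) · p^4 · (1−p)^25
= 3276 · 8.4935e-05 · 0.080207 = 0.022317

0.0223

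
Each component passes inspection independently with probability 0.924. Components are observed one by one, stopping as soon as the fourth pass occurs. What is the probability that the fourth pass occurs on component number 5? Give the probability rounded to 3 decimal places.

Y = trial on which the fourth success occurs; negative binomial, r=4, p=0.924.
P(Y=5) = C(4,3) · p^4 · (1−p)^1
= 4 · 0.72893 · 0.076 = 0.22160

0.222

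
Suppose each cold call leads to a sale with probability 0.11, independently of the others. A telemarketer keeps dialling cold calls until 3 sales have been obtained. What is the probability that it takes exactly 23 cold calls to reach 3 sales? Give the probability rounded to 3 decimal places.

Y = trial on which the third success occurs; negative binomial, r=3, p=0.11.
P(Y=23) = C(22,2) · p^3 · (1−p)^20
= 231 · 0.001331 · 0.09723 = 0.02989

0.030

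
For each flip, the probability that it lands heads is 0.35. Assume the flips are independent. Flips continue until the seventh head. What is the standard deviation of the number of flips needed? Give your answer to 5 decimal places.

6.09449

Y = total flips until the seventh success; negative binomial with r=7, p=0.35.
SD(Y) = √[r(1−p)/p²] = √(37.1428571) = 6.0944940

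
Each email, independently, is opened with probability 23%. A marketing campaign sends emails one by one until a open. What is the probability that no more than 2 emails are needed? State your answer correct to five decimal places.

0.40710

Y = number of emails to the first success; geometric, p = 0.23.
P(Y ≤ 2) = 1 − (1−p)^2 = 1 − 0.5929000 = 0.4071000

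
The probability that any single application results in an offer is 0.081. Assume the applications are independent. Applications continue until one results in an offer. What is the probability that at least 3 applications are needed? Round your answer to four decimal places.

0.8446

Y = number of applications to the first success; geometric, p = 0.081.
P(Y > 2) = P(first 2 all fail) = (1−p)^2 = 0.844561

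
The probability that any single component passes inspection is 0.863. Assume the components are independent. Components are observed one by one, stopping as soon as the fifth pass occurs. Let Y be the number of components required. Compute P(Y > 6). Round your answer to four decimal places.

Needing more than 6 components ⇔ fewer than 5 successes in the first 6. With X ~ Binomial(6, 0.863), P(Y > 6) = P(X ≤ 4).
  k=0: C(6,0)·0.863^0·0.137^6 = 0.000007
  k=1: C(6,1)·0.863^1·0.137^5 = 0.000250
  k=2: C(6,2)·0.863^2·0.137^4 = 0.003935
  k=3: C(6,3)·0.863^3·0.137^3 = 0.033054
  k=4: C(6,4)·0.863^4·0.137^2 = 0.156162
P(X ≤ 4) = 0.193408

0.1934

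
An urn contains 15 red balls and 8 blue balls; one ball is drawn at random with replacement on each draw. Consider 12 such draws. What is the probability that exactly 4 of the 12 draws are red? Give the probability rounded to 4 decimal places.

X ~ Binomial(n=12, p=0.652174).
P(X=4) = C(12,4) · p^4 · (1−p)^8
= 495 · 0.18091 · 0.00021424 = 0.019185

0.0192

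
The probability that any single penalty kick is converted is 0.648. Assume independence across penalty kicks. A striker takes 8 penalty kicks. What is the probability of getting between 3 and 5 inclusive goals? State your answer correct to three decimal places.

X ~ Binomial(8, 0.648); P(3 ≤ X ≤ 5) = Σ C(8,k) p^k (1−p)^(8−k) over k:
  k=3: C(8,3)·0.648^3·0.352^5 = 0.08234
  k=4: C(8,4)·0.648^4·0.352^4 = 0.18948
  k=5: C(8,5)·0.648^5·0.352^3 = 0.27906
Total = 0.55088

0.551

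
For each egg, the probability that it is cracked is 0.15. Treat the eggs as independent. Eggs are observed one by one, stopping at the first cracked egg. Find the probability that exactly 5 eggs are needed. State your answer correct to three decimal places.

0.078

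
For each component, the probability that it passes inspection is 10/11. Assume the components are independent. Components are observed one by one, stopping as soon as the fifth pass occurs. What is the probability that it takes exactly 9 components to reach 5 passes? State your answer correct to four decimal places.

Y = trial on which the fifth success occurs; negative binomial, r=5, p=0.909091.
P(Y=9) = C(8,4) · p^5 · (1−p)^4
= 70 · 0.62092 · 6.8301e-05 = 0.002969

0.0030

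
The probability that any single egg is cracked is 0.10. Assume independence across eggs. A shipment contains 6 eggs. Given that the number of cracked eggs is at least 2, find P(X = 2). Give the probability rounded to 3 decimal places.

0.861

X ~ Binomial(6, 0.10). Want P(X=2 | X≥2) = P(X=2) / P(X≥2).
P(X=2) = C(6,2)·0.10^2·0.90^4 = 0.09842
P(X≥2) = 1 − 0.53144 − 0.35429 = 0.11427
Ratio = 0.09842 / 0.11427 = 0.86129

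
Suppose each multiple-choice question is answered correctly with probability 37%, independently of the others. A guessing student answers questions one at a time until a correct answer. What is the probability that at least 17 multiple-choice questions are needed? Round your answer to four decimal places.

Y = number of multiple-choice questions to the first success; geometric, p = 0.37.
P(Y > 16) = P(first 16 all fail) = (1−p)^16 = 0.000616

0.0006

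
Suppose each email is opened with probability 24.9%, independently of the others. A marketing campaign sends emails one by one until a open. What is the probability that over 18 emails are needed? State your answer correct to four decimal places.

Y = number of emails to the first success; geometric, p = 0.249.
P(Y > 18) = P(first 18 all fail) = (1−p)^18 = 0.005775

0.0058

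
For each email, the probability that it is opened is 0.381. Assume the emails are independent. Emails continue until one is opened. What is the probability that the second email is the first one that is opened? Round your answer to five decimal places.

Geometric (trials to first success), p = 0.381.
P(Y = 2) = (1−p)^1 · p = 0.619 · 0.381 = 0.2358390

0.23584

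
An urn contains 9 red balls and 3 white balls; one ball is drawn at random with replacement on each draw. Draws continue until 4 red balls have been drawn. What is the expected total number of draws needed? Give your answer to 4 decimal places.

5.3333

Y = total draws until the fourth success; negative binomial with r=4, p=0.75.
E[Y] = r / p = 4 / 0.75 = 5.333333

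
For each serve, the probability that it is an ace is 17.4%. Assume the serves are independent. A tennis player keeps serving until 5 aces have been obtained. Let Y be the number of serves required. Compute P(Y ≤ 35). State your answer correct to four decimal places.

0.7527

Finishing within 35 serves ⇔ at least 5 successes in the first 35. With X ~ Binomial(35, 0.174), P(Y ≤ 35) = 1 − P(X ≤ 4).
  k=0: C(35,0)·0.174^0·0.826^35 = 0.001243
  k=1: C(35,1)·0.174^1·0.826^34 = 0.009161
  k=2: C(35,2)·0.174^2·0.826^33 = 0.032806
  k=3: C(35,3)·0.174^3·0.826^32 = 0.076018
  k=4: C(35,4)·0.174^4·0.826^31 = 0.128109
1 − 0.247337 = 0.752663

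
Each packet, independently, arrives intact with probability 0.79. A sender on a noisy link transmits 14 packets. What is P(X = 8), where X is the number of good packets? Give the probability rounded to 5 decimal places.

X ~ Binomial(n=14, p=0.79).
P(X=8) = C(14,8) · p^8 · (1−p)^6
= 3003 · 0.15171 · 8.5766e-05 = 0.0390740

0.03907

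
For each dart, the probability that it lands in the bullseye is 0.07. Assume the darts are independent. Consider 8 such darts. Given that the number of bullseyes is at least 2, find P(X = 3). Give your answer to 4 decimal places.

0.1292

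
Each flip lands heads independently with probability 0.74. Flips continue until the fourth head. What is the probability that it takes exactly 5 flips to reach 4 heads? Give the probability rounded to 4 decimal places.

0.3119

Y = trial on which the fourth success occurs; negative binomial, r=4, p=0.74.
P(Y=5) = C(4,3) · p^4 · (1−p)^1
= 4 · 0.29987 · 0.26 = 0.311860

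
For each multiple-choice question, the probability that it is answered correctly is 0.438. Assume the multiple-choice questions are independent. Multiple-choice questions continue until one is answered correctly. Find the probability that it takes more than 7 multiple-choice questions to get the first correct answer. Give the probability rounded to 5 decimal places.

0.01771

Y = number of multiple-choice questions to the first success; geometric, p = 0.438.
P(Y > 7) = P(first 7 all fail) = (1−p)^7 = 0.0177074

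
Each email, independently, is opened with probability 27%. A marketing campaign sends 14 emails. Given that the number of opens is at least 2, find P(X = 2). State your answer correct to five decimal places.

0.16432

X ~ Binomial(14, 0.27). Want P(X=2 | X≥2) = P(X=2) / P(X≥2).
P(X=2) = C(14,2)·0.27^2·0.73^12 = 0.1519299
P(X≥2) = 1 − 0.0122045 − 0.0631959 = 0.9245996
Ratio = 0.1519299 / 0.9245996 = 0.1643197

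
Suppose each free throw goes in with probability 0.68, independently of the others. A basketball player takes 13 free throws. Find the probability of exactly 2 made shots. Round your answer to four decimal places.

X ~ Binomial(n=13, p=0.68).
P(X=2) = C(13,2) · p^2 · (1−p)^11
= 78 · 0.4624 · 3.6029e-06 = 0.000130

0.0001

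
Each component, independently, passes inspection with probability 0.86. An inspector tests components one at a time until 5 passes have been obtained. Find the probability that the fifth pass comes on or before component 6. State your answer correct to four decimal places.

Finishing within 6 components ⇔ at least 5 successes in the first 6. With X ~ Binomial(6, 0.86), P(Y ≤ 6) = 1 − P(X ≤ 4).
  k=0: C(6,0)·0.86^0·0.14^6 = 0.000008
  k=1: C(6,1)·0.86^1·0.14^5 = 0.000278
  k=2: C(6,2)·0.86^2·0.14^4 = 0.004262
  k=3: C(6,3)·0.86^3·0.14^3 = 0.034907
  k=4: C(6,4)·0.86^4·0.14^2 = 0.160820
1 − 0.200274 = 0.799726

0.7997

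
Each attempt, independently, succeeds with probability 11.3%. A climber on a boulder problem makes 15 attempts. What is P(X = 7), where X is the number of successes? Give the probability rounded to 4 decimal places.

X ~ Binomial(n=15, p=0.113).
P(X=7) = C(15,7) · p^7 · (1−p)^8
= 6435 · 2.3526e-07 · 0.38317 = 0.000580

0.0006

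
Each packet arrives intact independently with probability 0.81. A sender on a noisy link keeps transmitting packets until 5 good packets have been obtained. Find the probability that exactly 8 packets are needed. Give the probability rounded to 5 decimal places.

Y = trial on which the fifth success occurs; negative binomial, r=5, p=0.81.
P(Y=8) = C(7,4) · p^5 · (1−p)^3
= 35 · 0.34868 · 0.006859 = 0.0837055

0.08371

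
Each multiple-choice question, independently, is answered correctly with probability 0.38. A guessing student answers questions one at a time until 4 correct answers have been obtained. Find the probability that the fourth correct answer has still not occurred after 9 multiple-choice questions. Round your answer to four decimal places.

Needing more than 9 multiple-choice questions ⇔ fewer than 4 successes in the first 9. With X ~ Binomial(9, 0.38), P(Y > 9) = P(X ≤ 3).
  k=0: C(9,0)·0.38^0·0.62^9 = 0.013537
  k=1: C(9,1)·0.38^1·0.62^8 = 0.074672
  k=2: C(9,2)·0.38^2·0.62^7 = 0.183068
  k=3: C(9,3)·0.38^3·0.62^6 = 0.261806
P(X ≤ 3) = 0.533083

0.5331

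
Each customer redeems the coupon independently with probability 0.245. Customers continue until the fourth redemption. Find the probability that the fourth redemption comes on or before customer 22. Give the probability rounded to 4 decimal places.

Finishing within 22 customers ⇔ at least 4 successes in the first 22. With X ~ Binomial(22, 0.245), P(Y ≤ 22) = 1 − P(X ≤ 3).
  k=0: C(22,0)·0.245^0·0.755^22 = 0.002065
  k=1: C(22,1)·0.245^1·0.755^21 = 0.014739
  k=2: C(22,2)·0.245^2·0.755^20 = 0.050221
  k=3: C(22,3)·0.245^3·0.755^19 = 0.108645
1 − 0.175670 = 0.824330

0.8243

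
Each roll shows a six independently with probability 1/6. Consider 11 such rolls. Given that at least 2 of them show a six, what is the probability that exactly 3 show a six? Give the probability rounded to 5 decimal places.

X ~ Binomial(11, 0.166667). Want P(X=3 | X≥2) = P(X=3) / P(X≥2).
P(X=3) = C(11,3)·0.166667^3·0.833333^8 = 0.1776561
P(X≥2) = 1 − 0.1345880 − 0.2960936 = 0.5693184
Ratio = 0.1776561 / 0.5693184 = 0.3120506

0.31205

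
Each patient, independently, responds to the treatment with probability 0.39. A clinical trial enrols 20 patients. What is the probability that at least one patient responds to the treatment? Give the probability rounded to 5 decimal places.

P(at least one) = 1 − P(none) = 1 − (1 − 0.39)^20
= 1 − 0.0000509 = 0.9999491

0.99995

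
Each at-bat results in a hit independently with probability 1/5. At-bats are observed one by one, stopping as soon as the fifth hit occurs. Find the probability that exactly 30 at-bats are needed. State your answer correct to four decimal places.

Y = trial on which the fifth success occurs; negative binomial, r=5, p=0.20.
P(Y=30) = C(29,4) · p^5 · (1−p)^25
= 23751 · 0.00032 · 0.0037779 = 0.028713

0.0287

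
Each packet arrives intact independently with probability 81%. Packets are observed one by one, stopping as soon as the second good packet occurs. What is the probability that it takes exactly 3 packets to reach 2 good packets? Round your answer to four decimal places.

0.2493

Y = trial on which the second success occurs; negative binomial, r=2, p=0.81.
P(Y=3) = C(2,1) · p^2 · (1−p)^1
= 2 · 0.6561 · 0.19 = 0.249318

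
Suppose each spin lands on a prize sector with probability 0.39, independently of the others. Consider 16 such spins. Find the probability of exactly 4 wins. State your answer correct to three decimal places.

0.112

X ~ Binomial(n=16, p=0.39).
P(X=4) = C(16,4) · p^4 · (1−p)^12
= 1820 · 0.023134 · 0.0026543 = 0.11176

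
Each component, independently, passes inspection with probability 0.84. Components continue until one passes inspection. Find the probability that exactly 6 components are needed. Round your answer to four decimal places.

Geometric (trials to first success), p = 0.84.
P(Y = 6) = (1−p)^5 · p = 0.00010486 · 0.84 = 0.000088

0.0001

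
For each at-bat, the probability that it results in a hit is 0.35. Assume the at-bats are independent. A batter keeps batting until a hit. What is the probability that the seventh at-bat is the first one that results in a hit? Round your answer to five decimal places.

0.02640

Geometric (trials to first success), p = 0.35.
P(Y = 7) = (1−p)^6 · p = 0.075419 · 0.35 = 0.0263966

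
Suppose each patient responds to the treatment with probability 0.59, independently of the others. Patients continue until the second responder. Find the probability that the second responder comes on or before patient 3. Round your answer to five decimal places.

0.63354

Finishing within 3 patients ⇔ at least 2 successes in the first 3. With X ~ Binomial(3, 0.59), P(Y ≤ 3) = 1 − P(X ≤ 1).
  k=0: C(3,0)·0.59^0·0.41^3 = 0.0689210
  k=1: C(3,1)·0.59^1·0.41^2 = 0.2975370
1 − 0.3664580 = 0.6335420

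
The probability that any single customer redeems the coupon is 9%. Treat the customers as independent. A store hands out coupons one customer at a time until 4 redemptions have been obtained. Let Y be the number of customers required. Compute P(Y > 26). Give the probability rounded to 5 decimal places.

Needing more than 26 customers ⇔ fewer than 4 successes in the first 26. With X ~ Binomial(26, 0.09), P(Y > 26) = P(X ≤ 3).
  k=0: C(26,0)·0.09^0·0.91^26 = 0.0861145
  k=1: C(26,1)·0.09^1·0.91^25 = 0.2214372
  k=2: C(26,2)·0.09^2·0.91^24 = 0.2737548
  k=3: C(26,3)·0.09^3·0.91^23 = 0.2165972
P(X ≤ 3) = 0.7979038

0.79790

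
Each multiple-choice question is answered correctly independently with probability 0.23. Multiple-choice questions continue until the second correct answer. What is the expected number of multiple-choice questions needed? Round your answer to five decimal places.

8.69565

Y = total multiple-choice questions until the second success; negative binomial with r=2, p=0.23.
E[Y] = r / p = 2 / 0.23 = 8.6956522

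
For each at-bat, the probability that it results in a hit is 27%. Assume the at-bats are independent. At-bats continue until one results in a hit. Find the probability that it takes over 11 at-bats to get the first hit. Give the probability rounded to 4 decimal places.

Y = number of at-bats to the first success; geometric, p = 0.27.
P(Y > 11) = P(first 11 all fail) = (1−p)^11 = 0.031373

0.0314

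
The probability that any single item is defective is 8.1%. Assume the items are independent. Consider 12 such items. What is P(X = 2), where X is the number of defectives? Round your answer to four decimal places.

0.1861

X ~ Binomial(n=12, p=0.081).
P(X=2) = C(12,2) · p^2 · (1−p)^10
= 66 · 0.006561 · 0.42969 = 0.186067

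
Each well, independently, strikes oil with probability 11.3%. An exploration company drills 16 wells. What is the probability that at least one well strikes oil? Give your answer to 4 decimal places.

P(at least one) = 1 − P(none) = 1 − (1 − 0.113)^16
= 1 − 0.146818 = 0.853182

0.8532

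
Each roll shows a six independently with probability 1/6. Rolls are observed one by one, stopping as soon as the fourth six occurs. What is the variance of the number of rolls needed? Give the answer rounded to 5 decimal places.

120.00000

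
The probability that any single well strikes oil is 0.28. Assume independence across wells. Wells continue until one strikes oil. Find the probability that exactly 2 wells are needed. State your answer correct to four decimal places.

0.2016

Geometric (trials to first success), p = 0.28.
P(Y = 2) = (1−p)^1 · p = 0.72 · 0.28 = 0.201600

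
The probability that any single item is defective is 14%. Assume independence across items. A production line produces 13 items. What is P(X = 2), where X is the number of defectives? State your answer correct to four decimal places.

0.2910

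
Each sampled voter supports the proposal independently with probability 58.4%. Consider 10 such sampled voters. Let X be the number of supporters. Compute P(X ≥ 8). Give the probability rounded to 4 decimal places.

0.1429

X ~ Binomial(10, 0.584); P(X ≥ 8) = Σ C(10,k) p^k (1−p)^(10−k) over k:
  k=8: C(10,8)·0.584^8·0.416^2 = 0.105366
  k=9: C(10,9)·0.584^9·0.416^1 = 0.032871
  k=10: C(10,10)·0.584^10·0.416^0 = 0.004615
Total = 0.142852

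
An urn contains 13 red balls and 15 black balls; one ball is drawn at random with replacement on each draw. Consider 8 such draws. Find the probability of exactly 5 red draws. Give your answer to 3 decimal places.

X ~ Binomial(n=8, p=0.464286).
P(X=5) = C(8,5) · p^5 · (1−p)^3
= 56 · 0.021574 · 0.15374 = 0.18574

0.186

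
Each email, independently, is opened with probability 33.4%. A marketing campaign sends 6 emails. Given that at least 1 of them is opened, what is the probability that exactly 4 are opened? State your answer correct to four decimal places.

X ~ Binomial(6, 0.334). Want P(X=4 | X≥1) = P(X=4) / P(X≥1).
P(X=4) = C(6,4)·0.334^4·0.666^2 = 0.082799
P(X≥1) = 1 − 0.087266 = 0.912734
Ratio = 0.082799 / 0.912734 = 0.090715

0.0907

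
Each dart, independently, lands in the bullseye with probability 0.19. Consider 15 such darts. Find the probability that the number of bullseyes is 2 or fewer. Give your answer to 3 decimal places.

X ~ Binomial(15, 0.19); P(X ≤ 2) = Σ C(15,k) p^k (1−p)^(15−k) over k:
  k=0: C(15,0)·0.19^0·0.81^15 = 0.04239
  k=1: C(15,1)·0.19^1·0.81^14 = 0.14915
  k=2: C(15,2)·0.19^2·0.81^13 = 0.24491
Total = 0.43645

0.436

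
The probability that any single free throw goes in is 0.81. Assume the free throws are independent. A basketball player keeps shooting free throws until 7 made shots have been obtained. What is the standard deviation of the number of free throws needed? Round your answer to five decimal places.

Y = total free throws until the seventh success; negative binomial with r=7, p=0.81.
SD(Y) = √[r(1−p)/p²] = √(2.0271300) = 1.4237732

1.42377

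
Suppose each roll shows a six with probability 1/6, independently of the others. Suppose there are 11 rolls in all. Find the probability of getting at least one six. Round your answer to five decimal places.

P(at least one) = 1 − P(none) = 1 − (1 − 0.166667)^11
= 1 − 0.1345880 = 0.8654120

0.86541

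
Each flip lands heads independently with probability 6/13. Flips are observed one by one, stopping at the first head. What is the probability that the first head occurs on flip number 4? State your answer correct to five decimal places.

0.07206

Geometric (trials to first success), p = 0.461538.
P(Y = 4) = (1−p)^3 · p = 0.15612 · 0.461538 = 0.0720563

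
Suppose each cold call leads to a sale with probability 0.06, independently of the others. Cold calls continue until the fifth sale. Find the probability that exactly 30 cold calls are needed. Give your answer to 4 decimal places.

0.0039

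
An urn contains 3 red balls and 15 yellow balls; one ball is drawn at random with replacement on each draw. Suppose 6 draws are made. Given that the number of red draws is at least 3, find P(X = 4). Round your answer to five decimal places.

0.12904

X ~ Binomial(6, 0.166667). Want P(X=4 | X≥3) = P(X=4) / P(X≥3).
P(X=4) = C(6,4)·0.166667^4·0.833333^2 = 0.0080376
P(X≥3) = 1 − 0.3348980 − 0.4018776 − 0.2009388 = 0.0622857
Ratio = 0.0080376 / 0.0622857 = 0.1290434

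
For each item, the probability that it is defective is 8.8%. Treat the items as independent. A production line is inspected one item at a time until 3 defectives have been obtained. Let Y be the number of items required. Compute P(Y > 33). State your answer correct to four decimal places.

Needing more than 33 items ⇔ fewer than 3 successes in the first 33. With X ~ Binomial(33, 0.088), P(Y > 33) = P(X ≤ 2).
  k=0: C(33,0)·0.088^0·0.912^33 = 0.047844
  k=1: C(33,1)·0.088^1·0.912^32 = 0.152346
  k=2: C(33,2)·0.088^2·0.912^31 = 0.235201
P(X ≤ 2) = 0.435391

0.4354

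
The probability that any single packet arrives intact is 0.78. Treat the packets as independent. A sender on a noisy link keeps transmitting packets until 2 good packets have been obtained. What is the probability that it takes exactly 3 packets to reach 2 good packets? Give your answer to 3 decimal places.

Y = trial on which the second success occurs; negative binomial, r=2, p=0.78.
P(Y=3) = C(2,1) · p^2 · (1−p)^1
= 2 · 0.6084 · 0.22 = 0.26770

0.268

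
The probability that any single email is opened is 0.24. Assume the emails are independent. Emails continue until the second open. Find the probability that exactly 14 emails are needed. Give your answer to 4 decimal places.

0.0278

Y = trial on which the second success occurs; negative binomial, r=2, p=0.24.
P(Y=14) = C(13,1) · p^2 · (1−p)^12
= 13 · 0.0576 · 0.037133 = 0.027805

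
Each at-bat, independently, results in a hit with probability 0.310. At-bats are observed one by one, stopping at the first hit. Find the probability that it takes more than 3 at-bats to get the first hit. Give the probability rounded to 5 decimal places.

0.32851

Y = number of at-bats to the first success; geometric, p = 0.31.
P(Y > 3) = P(first 3 all fail) = (1−p)^3 = 0.3285090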